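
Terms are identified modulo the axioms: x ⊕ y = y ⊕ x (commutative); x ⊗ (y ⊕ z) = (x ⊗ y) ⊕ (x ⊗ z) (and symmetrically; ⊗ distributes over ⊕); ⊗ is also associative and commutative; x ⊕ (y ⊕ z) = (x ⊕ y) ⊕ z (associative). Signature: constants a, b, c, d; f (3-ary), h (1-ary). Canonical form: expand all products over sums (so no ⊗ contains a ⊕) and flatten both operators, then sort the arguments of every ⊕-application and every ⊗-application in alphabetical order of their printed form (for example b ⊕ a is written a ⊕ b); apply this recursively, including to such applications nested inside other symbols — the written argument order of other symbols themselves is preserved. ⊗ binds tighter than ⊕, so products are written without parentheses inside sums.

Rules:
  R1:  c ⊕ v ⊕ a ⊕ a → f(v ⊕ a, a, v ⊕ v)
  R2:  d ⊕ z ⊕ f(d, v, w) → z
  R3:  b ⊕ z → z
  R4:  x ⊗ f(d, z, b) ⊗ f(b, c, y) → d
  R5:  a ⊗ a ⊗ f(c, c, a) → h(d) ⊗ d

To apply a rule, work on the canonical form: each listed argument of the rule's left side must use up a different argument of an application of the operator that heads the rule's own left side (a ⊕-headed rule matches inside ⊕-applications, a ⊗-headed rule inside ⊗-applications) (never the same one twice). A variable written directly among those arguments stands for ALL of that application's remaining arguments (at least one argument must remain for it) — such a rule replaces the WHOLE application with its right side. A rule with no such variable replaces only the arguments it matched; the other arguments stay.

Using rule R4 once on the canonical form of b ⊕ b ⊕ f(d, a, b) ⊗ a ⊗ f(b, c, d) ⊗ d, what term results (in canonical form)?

Answer: b ⊕ b ⊕ d

Derivation:
Canonical form:  a ⊗ d ⊗ f(b, c, d) ⊗ f(d, a, b) ⊕ b ⊕ b
Match R4:  consume f(b, c, d), f(d, a, b);  x := a ⊗ d, y := d, z := a
The variable takes the whole remainder — replace the entire application.
Result:  b ⊕ b ⊕ d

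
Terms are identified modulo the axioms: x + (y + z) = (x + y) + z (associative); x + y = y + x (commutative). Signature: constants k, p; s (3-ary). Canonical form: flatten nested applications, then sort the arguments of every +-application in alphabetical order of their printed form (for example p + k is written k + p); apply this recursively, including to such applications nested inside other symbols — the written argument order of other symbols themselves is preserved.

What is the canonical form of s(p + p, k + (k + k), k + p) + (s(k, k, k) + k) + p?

Answer: k + p + s(k, k, k) + s(p + p, k + k + k, k + p)

Derivation:
Un-nest:  s(p + p, k + (k + k), k + p) + s(k, k, k) + k + p
Simplify inside:  s(p + p, k + (k + k), k + p)  →  s(p + p, k + k + k, k + p)
Sort:  k + p + s(k, k, k) + s(p + p, k + k + k, k + p)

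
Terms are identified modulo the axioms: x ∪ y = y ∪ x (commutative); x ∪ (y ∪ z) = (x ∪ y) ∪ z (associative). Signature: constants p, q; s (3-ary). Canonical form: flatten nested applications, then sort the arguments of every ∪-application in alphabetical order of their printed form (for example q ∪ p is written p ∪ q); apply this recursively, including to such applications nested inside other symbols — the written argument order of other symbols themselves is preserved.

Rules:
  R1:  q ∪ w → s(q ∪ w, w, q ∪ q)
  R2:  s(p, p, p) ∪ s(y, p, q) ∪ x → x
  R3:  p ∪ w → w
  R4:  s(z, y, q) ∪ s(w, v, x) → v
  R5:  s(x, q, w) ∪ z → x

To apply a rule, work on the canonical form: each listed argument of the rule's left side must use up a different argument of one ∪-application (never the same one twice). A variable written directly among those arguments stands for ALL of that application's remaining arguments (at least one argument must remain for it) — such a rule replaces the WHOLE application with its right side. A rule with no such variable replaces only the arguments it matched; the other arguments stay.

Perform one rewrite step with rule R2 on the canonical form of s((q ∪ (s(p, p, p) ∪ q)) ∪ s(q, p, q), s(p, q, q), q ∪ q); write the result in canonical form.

Canonical form:  s(q ∪ q ∪ s(p, p, p) ∪ s(q, p, q), s(p, q, q), q ∪ q)
R2 matches:  uses s(p, p, p), s(q, p, q);  x := q ∪ q, y := q
The variable takes the whole remainder — replace the entire application.
Result:  s(q ∪ q, s(p, q, q), q ∪ q)

Answer: s(q ∪ q, s(p, q, q), q ∪ q)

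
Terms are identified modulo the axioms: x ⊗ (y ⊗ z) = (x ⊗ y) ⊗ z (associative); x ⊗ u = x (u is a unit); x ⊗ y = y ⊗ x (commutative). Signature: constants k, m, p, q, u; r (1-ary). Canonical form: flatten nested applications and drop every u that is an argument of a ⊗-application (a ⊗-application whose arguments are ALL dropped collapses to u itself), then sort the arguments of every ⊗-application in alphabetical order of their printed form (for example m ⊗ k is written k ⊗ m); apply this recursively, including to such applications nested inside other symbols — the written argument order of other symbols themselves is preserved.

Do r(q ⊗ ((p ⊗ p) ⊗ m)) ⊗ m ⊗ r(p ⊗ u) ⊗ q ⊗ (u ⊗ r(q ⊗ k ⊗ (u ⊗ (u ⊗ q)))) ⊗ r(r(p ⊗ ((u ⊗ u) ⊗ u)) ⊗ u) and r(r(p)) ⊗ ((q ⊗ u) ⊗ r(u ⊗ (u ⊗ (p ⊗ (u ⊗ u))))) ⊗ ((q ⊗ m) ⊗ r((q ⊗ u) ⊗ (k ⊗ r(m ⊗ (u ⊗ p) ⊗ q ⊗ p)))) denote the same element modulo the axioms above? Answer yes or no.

Left:  r(q ⊗ ((p ⊗ p) ⊗ m)) ⊗ m ⊗ r(p ⊗ u) ⊗ q ⊗ (u ⊗ r(q ⊗ k ⊗ (u ⊗ (u ⊗ q)))) ⊗ r(r(p ⊗ ((u ⊗ u) ⊗ u)) ⊗ u)
  Merge nested applications:  r(q ⊗ ((p ⊗ p) ⊗ m)) ⊗ m ⊗ r(p ⊗ u) ⊗ q ⊗ u ⊗ r(q ⊗ k ⊗ (u ⊗ (u ⊗ q))) ⊗ r(r(p ⊗ ((u ⊗ u) ⊗ u)) ⊗ u)
  Canonicalize subterm:  r(q ⊗ ((p ⊗ p) ⊗ m))  →  r(m ⊗ p ⊗ p ⊗ q)
  Inside:  r(p ⊗ u)  →  r(p)
  Inside:  r(q ⊗ k ⊗ (u ⊗ (u ⊗ q)))  →  r(k ⊗ q ⊗ q)
  Units out:  drop u
  Sort:  m ⊗ q ⊗ r(k ⊗ q ⊗ q) ⊗ r(m ⊗ p ⊗ p ⊗ q) ⊗ r(p) ⊗ r(r(p))
Right:  r(r(p)) ⊗ ((q ⊗ u) ⊗ r(u ⊗ (u ⊗ (p ⊗ (u ⊗ u))))) ⊗ ((q ⊗ m) ⊗ r((q ⊗ u) ⊗ (k ⊗ r(m ⊗ (u ⊗ p) ⊗ q ⊗ p))))
  Flatten:  r(r(p)) ⊗ q ⊗ u ⊗ r(u ⊗ (u ⊗ (p ⊗ (u ⊗ u)))) ⊗ q ⊗ m ⊗ r((q ⊗ u) ⊗ (k ⊗ r(m ⊗ (u ⊗ p) ⊗ q ⊗ p)))
  Inside:  r(u ⊗ (u ⊗ (p ⊗ (u ⊗ u))))  →  r(p)
  Inside:  r((q ⊗ u) ⊗ (k ⊗ r(m ⊗ (u ⊗ p) ⊗ q ⊗ p)))  →  r(k ⊗ q ⊗ r(m ⊗ p ⊗ p ⊗ q))
  Units out:  drop u
  Order the arguments:  m ⊗ q ⊗ q ⊗ r(k ⊗ q ⊗ r(m ⊗ p ⊗ p ⊗ q)) ⊗ r(p) ⊗ r(r(p))

Answer: no — m ⊗ q ⊗ r(k ⊗ q ⊗ q) ⊗ r(m ⊗ p ⊗ p ⊗ q) ⊗ r(p) ⊗ r(r(p)) vs m ⊗ q ⊗ q ⊗ r(k ⊗ q ⊗ r(m ⊗ p ⊗ p ⊗ q)) ⊗ r(p) ⊗ r(r(p))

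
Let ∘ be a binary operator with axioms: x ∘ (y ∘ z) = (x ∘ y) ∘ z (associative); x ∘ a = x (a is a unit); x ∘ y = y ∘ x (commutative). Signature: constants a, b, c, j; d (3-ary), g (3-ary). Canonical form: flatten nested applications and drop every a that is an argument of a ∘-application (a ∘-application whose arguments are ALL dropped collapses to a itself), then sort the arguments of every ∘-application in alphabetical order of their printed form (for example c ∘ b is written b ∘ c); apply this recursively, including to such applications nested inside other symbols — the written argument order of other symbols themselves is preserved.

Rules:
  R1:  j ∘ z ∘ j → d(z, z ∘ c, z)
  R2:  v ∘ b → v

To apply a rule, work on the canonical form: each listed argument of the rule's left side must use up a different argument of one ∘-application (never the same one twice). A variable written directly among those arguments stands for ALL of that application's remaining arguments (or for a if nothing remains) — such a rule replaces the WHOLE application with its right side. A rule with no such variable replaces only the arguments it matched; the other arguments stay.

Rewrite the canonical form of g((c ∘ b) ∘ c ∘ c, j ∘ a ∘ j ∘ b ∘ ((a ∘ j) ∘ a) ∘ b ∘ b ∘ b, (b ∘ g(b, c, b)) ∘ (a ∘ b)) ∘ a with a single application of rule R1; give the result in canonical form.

Answer: g(b ∘ c ∘ c ∘ c, d(b ∘ b ∘ b ∘ b ∘ j, b ∘ b ∘ b ∘ b ∘ c ∘ j, b ∘ b ∘ b ∘ b ∘ j), b ∘ b ∘ g(b, c, b))

Derivation:
Canonical form:  g(b ∘ c ∘ c ∘ c, b ∘ b ∘ b ∘ b ∘ j ∘ j ∘ j, b ∘ b ∘ g(b, c, b))
Match R1:  consume j, j;  z := b ∘ b ∘ b ∘ b ∘ j
The variable takes the whole remainder — replace the entire application.
New term:  g(b ∘ c ∘ c ∘ c, d(b ∘ b ∘ b ∘ b ∘ j, b ∘ b ∘ b ∘ b ∘ c ∘ j, b ∘ b ∘ b ∘ b ∘ j), b ∘ b ∘ g(b, c, b))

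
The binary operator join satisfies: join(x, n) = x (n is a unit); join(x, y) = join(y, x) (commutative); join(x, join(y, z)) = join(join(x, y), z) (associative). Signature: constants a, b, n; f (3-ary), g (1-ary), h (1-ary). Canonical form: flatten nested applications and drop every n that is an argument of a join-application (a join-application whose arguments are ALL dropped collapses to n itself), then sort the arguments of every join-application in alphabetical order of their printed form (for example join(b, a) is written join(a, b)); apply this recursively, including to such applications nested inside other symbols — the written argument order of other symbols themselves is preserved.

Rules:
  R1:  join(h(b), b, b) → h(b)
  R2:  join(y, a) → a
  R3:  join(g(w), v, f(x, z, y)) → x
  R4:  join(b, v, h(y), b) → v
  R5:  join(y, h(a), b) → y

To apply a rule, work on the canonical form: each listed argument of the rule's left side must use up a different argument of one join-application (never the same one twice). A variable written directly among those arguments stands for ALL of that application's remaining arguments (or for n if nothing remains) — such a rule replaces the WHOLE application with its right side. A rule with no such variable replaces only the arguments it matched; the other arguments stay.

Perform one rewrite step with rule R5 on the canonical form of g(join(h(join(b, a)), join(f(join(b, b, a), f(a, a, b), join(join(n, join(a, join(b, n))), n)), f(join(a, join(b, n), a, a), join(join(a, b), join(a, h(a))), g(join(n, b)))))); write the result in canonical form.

Answer: g(join(f(join(a, a, a, b), join(a, a), g(b)), f(join(a, b, b), f(a, a, b), join(a, b)), h(join(a, b))))

Derivation:
Canonical form:  g(join(f(join(a, a, a, b), join(a, a, b, h(a)), g(b)), f(join(a, b, b), f(a, a, b), join(a, b)), h(join(a, b))))
R5 matches:  uses b, h(a);  y := join(a, a)
The extension variable absorbs all remaining arguments, so the whole application is rewritten.
Giving:  g(join(f(join(a, a, a, b), join(a, a), g(b)), f(join(a, b, b), f(a, a, b), join(a, b)), h(join(a, b))))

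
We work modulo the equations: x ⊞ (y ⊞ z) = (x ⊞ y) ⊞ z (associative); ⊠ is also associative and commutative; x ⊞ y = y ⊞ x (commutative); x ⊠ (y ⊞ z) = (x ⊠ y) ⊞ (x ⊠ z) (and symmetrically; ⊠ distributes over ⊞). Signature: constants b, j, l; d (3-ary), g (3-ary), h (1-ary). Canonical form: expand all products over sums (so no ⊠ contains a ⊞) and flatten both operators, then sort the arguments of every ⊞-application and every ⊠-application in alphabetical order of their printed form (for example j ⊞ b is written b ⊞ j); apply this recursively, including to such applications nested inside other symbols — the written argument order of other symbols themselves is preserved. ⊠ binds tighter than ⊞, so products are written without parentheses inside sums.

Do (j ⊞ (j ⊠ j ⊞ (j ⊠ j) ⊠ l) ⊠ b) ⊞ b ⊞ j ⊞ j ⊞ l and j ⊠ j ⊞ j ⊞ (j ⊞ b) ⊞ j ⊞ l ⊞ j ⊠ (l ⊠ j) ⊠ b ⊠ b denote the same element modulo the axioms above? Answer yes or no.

Answer: no — b ⊞ b ⊠ j ⊠ j ⊞ b ⊠ j ⊠ j ⊠ l ⊞ j ⊞ j ⊞ j ⊞ l vs b ⊞ b ⊠ b ⊠ j ⊠ j ⊠ l ⊞ j ⊞ j ⊞ j ⊞ j ⊠ j ⊞ l

Derivation:
Left:  (j ⊞ (j ⊠ j ⊞ (j ⊠ j) ⊠ l) ⊠ b) ⊞ b ⊞ j ⊞ j ⊞ l
  Distribute:  j ⊞ b ⊠ j ⊠ j ⊞ b ⊠ j ⊠ j ⊠ l ⊞ b ⊞ j ⊞ j ⊞ l
  Sort:  b ⊞ b ⊠ j ⊠ j ⊞ b ⊠ j ⊠ j ⊠ l ⊞ j ⊞ j ⊞ j ⊞ l
Right:  j ⊠ j ⊞ j ⊞ (j ⊞ b) ⊞ j ⊞ l ⊞ j ⊠ (l ⊠ j) ⊠ b ⊠ b
  Flatten:  j ⊠ j ⊞ j ⊞ j ⊞ b ⊞ j ⊞ l ⊞ b ⊠ b ⊠ j ⊠ j ⊠ l
  Sort arguments:  b ⊞ b ⊠ b ⊠ j ⊠ j ⊠ l ⊞ j ⊞ j ⊞ j ⊞ j ⊠ j ⊞ l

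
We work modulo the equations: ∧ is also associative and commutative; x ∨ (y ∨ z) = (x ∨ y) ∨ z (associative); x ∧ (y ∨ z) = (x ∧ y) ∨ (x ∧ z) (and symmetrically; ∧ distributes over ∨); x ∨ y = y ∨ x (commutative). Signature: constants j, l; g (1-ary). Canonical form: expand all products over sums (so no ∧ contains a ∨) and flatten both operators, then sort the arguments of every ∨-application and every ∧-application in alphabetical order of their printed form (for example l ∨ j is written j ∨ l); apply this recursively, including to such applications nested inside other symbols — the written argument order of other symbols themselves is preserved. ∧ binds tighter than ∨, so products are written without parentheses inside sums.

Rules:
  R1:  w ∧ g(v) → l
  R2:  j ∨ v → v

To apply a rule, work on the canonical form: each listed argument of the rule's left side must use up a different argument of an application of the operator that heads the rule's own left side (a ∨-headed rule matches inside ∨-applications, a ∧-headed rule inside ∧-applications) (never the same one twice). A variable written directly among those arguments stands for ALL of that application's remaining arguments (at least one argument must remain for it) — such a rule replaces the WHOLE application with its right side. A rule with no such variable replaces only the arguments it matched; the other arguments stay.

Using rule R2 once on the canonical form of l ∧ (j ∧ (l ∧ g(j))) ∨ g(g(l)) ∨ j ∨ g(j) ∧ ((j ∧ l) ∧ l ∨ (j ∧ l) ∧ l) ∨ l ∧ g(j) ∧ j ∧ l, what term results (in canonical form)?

Answer: g(g(l)) ∨ g(j) ∧ j ∧ l ∧ l ∨ g(j) ∧ j ∧ l ∧ l ∨ g(j) ∧ j ∧ l ∧ l ∨ g(j) ∧ j ∧ l ∧ l

Derivation:
Canonical form:  g(g(l)) ∨ g(j) ∧ j ∧ l ∧ l ∨ g(j) ∧ j ∧ l ∧ l ∨ g(j) ∧ j ∧ l ∧ l ∨ g(j) ∧ j ∧ l ∧ l ∨ j
Match R2:  consume j;  v := g(g(l)) ∨ g(j) ∧ j ∧ l ∧ l ∨ g(j) ∧ j ∧ l ∧ l ∨ g(j) ∧ j ∧ l ∧ l ∨ g(j) ∧ j ∧ l ∧ l
The variable takes the whole remainder — replace the entire application.
New term:  g(g(l)) ∨ g(j) ∧ j ∧ l ∧ l ∨ g(j) ∧ j ∧ l ∧ l ∨ g(j) ∧ j ∧ l ∧ l ∨ g(j) ∧ j ∧ l ∧ l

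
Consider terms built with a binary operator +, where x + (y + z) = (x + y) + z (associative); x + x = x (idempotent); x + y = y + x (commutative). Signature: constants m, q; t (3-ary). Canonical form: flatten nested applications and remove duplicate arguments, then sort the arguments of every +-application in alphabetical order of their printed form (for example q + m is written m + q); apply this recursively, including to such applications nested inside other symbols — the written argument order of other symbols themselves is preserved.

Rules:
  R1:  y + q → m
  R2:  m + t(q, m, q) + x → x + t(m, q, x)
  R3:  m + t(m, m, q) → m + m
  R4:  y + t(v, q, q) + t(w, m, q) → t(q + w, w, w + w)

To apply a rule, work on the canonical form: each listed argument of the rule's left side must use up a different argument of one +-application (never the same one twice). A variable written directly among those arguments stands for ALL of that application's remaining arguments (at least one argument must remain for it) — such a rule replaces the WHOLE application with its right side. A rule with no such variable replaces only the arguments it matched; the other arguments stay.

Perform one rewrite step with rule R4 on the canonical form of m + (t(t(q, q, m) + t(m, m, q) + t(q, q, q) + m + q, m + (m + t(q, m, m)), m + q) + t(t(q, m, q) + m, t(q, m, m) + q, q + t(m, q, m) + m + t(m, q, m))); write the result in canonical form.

Canonical form:  m + t(m + q + t(m, m, q) + t(q, q, m) + t(q, q, q), m + t(q, m, m), m + q) + t(m + t(q, m, q), q + t(q, m, m), m + q + t(m, q, m))
Apply R4:  consuming t(m, m, q), t(q, q, q);  v := q, w := m, y := m + q + t(q, q, m)
The variable takes the whole remainder — replace the entire application.
Giving:  m + t(m + t(q, m, q), q + t(q, m, m), m + q + t(m, q, m)) + t(t(m + q, m, m), m + t(q, m, m), m + q)

Answer: m + t(m + t(q, m, q), q + t(q, m, m), m + q + t(m, q, m)) + t(t(m + q, m, m), m + t(q, m, m), m + q)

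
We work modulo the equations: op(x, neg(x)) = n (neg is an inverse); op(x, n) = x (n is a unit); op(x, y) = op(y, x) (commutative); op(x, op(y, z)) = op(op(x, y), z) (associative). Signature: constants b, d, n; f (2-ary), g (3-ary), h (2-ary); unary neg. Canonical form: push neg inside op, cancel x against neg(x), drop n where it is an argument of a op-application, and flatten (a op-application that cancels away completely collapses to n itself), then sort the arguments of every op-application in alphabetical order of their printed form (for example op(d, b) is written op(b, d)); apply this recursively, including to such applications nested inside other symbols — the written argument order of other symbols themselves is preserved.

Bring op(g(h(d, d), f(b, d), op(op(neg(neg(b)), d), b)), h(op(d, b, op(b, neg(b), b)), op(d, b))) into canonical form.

Answer: op(g(h(d, d), f(b, d), op(b, b, d)), h(op(b, b, d), op(b, d)))

Derivation:
Push neg inside:  distribute neg over op and collapse double neg
Combine occurrences:  op(g(h(d, d), f(b, d), op(b, b, d)), h(op(b, b, d), op(b, d)))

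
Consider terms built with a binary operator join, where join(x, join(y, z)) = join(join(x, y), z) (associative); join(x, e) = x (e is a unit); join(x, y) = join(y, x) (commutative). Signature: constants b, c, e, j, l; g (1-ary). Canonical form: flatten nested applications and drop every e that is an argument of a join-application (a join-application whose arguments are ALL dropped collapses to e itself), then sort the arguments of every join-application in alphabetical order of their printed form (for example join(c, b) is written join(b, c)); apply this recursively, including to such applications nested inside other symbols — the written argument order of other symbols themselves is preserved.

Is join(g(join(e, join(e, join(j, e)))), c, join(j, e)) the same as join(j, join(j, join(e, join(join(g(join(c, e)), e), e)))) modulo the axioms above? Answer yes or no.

Left:  join(g(join(e, join(e, join(j, e)))), c, join(j, e))
  Un-nest:  join(g(join(e, join(e, join(j, e)))), c, j, e)
  Simplify inside:  g(join(e, join(e, join(j, e))))  →  g(j)
  Units out:  drop e
  Sort:  join(c, g(j), j)
Right:  join(j, join(j, join(e, join(join(g(join(c, e)), e), e))))
  Un-nest:  join(j, j, e, g(join(c, e)), e, e)
  Simplify inside:  g(join(c, e))  →  g(c)
  Drop the unit:  drop e (×3)
  Order the arguments:  join(g(c), j, j)

Answer: no — join(c, g(j), j) vs join(g(c), j, j)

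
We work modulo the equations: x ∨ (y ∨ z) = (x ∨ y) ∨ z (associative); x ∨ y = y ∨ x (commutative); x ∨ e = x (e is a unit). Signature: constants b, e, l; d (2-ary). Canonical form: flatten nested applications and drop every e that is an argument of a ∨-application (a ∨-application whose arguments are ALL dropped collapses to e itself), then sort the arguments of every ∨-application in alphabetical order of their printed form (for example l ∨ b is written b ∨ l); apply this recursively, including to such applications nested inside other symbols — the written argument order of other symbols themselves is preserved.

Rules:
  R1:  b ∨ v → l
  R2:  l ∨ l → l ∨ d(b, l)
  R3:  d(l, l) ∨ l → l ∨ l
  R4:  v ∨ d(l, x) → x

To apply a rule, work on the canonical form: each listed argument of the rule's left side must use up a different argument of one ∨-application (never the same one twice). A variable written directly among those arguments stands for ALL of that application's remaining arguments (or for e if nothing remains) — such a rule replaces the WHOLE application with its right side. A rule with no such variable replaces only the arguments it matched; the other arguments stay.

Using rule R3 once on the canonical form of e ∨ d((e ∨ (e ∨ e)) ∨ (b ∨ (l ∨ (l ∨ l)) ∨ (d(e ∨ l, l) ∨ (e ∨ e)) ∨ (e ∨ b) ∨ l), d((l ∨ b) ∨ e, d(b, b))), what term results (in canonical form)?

Answer: d(b ∨ b ∨ l ∨ l ∨ l ∨ l ∨ l, d(b ∨ l, d(b, b)))

Derivation:
Canonical form:  d(b ∨ b ∨ d(l, l) ∨ l ∨ l ∨ l ∨ l, d(b ∨ l, d(b, b)))
R3 matches:  uses d(l, l), l
Result:  d(b ∨ b ∨ l ∨ l ∨ l ∨ l ∨ l, d(b ∨ l, d(b, b)))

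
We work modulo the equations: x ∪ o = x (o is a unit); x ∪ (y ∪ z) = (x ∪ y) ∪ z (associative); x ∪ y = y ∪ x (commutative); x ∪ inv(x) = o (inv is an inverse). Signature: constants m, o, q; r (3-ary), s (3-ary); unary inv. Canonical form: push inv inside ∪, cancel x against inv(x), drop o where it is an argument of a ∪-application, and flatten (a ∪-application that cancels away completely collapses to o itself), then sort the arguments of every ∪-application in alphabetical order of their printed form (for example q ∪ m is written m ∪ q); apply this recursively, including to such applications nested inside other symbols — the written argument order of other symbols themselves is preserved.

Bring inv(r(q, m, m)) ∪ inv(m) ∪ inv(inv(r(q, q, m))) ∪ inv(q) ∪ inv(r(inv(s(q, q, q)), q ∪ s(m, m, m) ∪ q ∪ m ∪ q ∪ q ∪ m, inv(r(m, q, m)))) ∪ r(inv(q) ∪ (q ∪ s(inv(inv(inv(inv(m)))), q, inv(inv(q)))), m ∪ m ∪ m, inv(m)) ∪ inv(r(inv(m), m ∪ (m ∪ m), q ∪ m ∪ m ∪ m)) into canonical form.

Push inv inside:  distribute inv over ∪ and collapse double inv
Collect:  inv(r(q, m, m)) ∪ inv(m) ∪ r(q, q, m) ∪ inv(q) ∪ inv(r(inv(s(q, q, q)), m ∪ m ∪ q ∪ q ∪ q ∪ q ∪ s(m, m, m), inv(r(m, q, m)))) ∪ r(s(m, q, q), m ∪ m ∪ m, inv(m)) ∪ inv(r(inv(m), m ∪ m ∪ m, m ∪ m ∪ m ∪ q))
Sort:  inv(m) ∪ inv(q) ∪ inv(r(inv(m), m ∪ m ∪ m, m ∪ m ∪ m ∪ q)) ∪ inv(r(inv(s(q, q, q)), m ∪ m ∪ q ∪ q ∪ q ∪ q ∪ s(m, m, m), inv(r(m, q, m)))) ∪ inv(r(q, m, m)) ∪ r(q, q, m) ∪ r(s(m, q, q), m ∪ m ∪ m, inv(m))

Answer: inv(m) ∪ inv(q) ∪ inv(r(inv(m), m ∪ m ∪ m, m ∪ m ∪ m ∪ q)) ∪ inv(r(inv(s(q, q, q)), m ∪ m ∪ q ∪ q ∪ q ∪ q ∪ s(m, m, m), inv(r(m, q, m)))) ∪ inv(r(q, m, m)) ∪ r(q, q, m) ∪ r(s(m, q, q), m ∪ m ∪ m, inv(m))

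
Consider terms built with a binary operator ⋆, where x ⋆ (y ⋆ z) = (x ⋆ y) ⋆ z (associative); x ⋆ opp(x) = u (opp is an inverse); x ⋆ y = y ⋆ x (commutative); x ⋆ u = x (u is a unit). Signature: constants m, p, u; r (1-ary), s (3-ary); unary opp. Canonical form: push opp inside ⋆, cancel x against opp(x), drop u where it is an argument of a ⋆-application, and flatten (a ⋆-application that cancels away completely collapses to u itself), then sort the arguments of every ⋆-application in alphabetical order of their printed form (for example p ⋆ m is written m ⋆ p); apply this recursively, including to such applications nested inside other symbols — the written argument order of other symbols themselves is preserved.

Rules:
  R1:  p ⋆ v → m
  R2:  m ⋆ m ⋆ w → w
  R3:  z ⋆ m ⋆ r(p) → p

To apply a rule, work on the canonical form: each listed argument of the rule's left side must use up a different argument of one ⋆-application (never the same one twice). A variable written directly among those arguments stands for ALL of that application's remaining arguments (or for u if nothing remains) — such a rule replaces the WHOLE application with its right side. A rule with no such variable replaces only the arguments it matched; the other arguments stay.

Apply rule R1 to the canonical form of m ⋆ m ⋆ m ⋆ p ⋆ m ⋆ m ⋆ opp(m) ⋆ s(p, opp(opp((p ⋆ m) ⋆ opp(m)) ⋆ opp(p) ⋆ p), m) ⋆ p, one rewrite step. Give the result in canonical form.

Answer: m

Derivation:
Canonical form:  m ⋆ m ⋆ m ⋆ m ⋆ p ⋆ p ⋆ s(p, p, m)
R1 matches:  uses p;  v := m ⋆ m ⋆ m ⋆ m ⋆ p ⋆ s(p, p, m)
The extension variable absorbs all remaining arguments, so the whole application is rewritten.
Giving:  m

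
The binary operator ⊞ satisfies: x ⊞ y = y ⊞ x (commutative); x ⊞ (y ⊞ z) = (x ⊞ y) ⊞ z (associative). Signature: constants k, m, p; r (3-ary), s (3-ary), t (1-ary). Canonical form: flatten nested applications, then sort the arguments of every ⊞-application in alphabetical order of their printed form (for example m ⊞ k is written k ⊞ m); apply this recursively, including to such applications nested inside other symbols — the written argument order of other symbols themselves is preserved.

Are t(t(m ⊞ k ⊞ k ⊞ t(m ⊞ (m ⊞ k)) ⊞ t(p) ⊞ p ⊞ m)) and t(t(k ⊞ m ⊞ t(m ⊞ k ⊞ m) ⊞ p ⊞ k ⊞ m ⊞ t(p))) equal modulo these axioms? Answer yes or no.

Answer: yes — both canonical forms are t(t(k ⊞ k ⊞ m ⊞ m ⊞ p ⊞ t(k ⊞ m ⊞ m) ⊞ t(p)))

Derivation:
Left:  t(t(m ⊞ k ⊞ k ⊞ t(m ⊞ (m ⊞ k)) ⊞ t(p) ⊞ p ⊞ m))
  Descend into:  m ⊞ k ⊞ k ⊞ t(m ⊞ (m ⊞ k)) ⊞ t(p) ⊞ p ⊞ m
  Simplify inside:  t(m ⊞ (m ⊞ k))  →  t(k ⊞ m ⊞ m)
  Order the arguments:  k ⊞ k ⊞ m ⊞ m ⊞ p ⊞ t(k ⊞ m ⊞ m) ⊞ t(p)
  Put back:  t(t(k ⊞ k ⊞ m ⊞ m ⊞ p ⊞ t(k ⊞ m ⊞ m) ⊞ t(p)))
Right:  t(t(k ⊞ m ⊞ t(m ⊞ k ⊞ m) ⊞ p ⊞ k ⊞ m ⊞ t(p)))
  Focus inside:  k ⊞ m ⊞ t(m ⊞ k ⊞ m) ⊞ p ⊞ k ⊞ m ⊞ t(p)
  Simplify inside:  t(m ⊞ k ⊞ m)  →  t(k ⊞ m ⊞ m)
  Sort arguments:  k ⊞ k ⊞ m ⊞ m ⊞ p ⊞ t(k ⊞ m ⊞ m) ⊞ t(p)
  Reassemble:  t(t(k ⊞ k ⊞ m ⊞ m ⊞ p ⊞ t(k ⊞ m ⊞ m) ⊞ t(p)))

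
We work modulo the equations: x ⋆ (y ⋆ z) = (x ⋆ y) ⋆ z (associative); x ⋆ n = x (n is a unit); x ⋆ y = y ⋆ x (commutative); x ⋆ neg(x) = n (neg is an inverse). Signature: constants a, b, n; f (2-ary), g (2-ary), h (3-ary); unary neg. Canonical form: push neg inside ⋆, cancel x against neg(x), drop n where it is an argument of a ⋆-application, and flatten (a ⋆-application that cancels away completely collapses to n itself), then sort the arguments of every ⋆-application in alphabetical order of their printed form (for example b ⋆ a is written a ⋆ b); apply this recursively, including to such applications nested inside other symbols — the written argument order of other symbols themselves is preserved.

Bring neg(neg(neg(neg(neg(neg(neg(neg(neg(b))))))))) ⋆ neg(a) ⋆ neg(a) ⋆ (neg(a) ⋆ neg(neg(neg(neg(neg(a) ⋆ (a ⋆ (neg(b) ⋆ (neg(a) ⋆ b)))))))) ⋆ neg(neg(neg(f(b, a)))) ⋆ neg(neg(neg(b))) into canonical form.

Answer: neg(a) ⋆ neg(a) ⋆ neg(a) ⋆ neg(a) ⋆ neg(b) ⋆ neg(b) ⋆ neg(f(b, a))

Derivation:
Push neg inside:  distribute neg over ⋆ and collapse double neg
Collect terms:  neg(b) ⋆ neg(b) ⋆ neg(a) ⋆ neg(a) ⋆ neg(a) ⋆ neg(a) ⋆ neg(f(b, a))
Order the arguments:  neg(a) ⋆ neg(a) ⋆ neg(a) ⋆ neg(a) ⋆ neg(b) ⋆ neg(b) ⋆ neg(f(b, a))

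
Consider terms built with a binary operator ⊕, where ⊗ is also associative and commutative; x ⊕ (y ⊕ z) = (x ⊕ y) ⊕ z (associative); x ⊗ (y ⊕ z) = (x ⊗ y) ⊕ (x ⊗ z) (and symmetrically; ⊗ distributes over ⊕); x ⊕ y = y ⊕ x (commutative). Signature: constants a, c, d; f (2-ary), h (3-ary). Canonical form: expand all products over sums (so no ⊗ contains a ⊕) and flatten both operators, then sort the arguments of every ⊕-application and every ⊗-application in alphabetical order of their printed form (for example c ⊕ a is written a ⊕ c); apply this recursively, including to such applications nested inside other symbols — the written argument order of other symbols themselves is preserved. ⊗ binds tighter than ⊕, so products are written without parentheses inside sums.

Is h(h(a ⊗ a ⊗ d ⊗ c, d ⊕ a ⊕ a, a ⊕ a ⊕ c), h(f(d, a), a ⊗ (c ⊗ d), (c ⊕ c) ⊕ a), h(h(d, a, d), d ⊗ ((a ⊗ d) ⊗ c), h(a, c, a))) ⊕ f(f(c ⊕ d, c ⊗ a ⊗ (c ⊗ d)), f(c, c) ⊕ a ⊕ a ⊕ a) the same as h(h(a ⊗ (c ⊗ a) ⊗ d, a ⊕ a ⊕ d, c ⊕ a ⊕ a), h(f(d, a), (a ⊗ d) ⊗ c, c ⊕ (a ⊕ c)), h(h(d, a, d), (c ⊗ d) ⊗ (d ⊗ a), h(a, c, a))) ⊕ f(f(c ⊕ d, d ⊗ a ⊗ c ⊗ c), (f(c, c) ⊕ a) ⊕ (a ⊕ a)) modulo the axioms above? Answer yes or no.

Left:  h(h(a ⊗ a ⊗ d ⊗ c, d ⊕ a ⊕ a, a ⊕ a ⊕ c), h(f(d, a), a ⊗ (c ⊗ d), (c ⊕ c) ⊕ a), h(h(d, a, d), d ⊗ ((a ⊗ d) ⊗ c), h(a, c, a))) ⊕ f(f(c ⊕ d, c ⊗ a ⊗ (c ⊗ d)), f(c, c) ⊕ a ⊕ a ⊕ a)
  Flatten:  h(h(a ⊗ a ⊗ c ⊗ d, a ⊕ a ⊕ d, a ⊕ a ⊕ c), h(f(d, a), a ⊗ c ⊗ d, a ⊕ c ⊕ c), h(h(d, a, d), a ⊗ c ⊗ d ⊗ d, h(a, c, a))) ⊕ f(f(c ⊕ d, a ⊗ c ⊗ c ⊗ d), a ⊕ a ⊕ a ⊕ f(c, c))
  Sort arguments:  f(f(c ⊕ d, a ⊗ c ⊗ c ⊗ d), a ⊕ a ⊕ a ⊕ f(c, c)) ⊕ h(h(a ⊗ a ⊗ c ⊗ d, a ⊕ a ⊕ d, a ⊕ a ⊕ c), h(f(d, a), a ⊗ c ⊗ d, a ⊕ c ⊕ c), h(h(d, a, d), a ⊗ c ⊗ d ⊗ d, h(a, c, a)))
Right:  h(h(a ⊗ (c ⊗ a) ⊗ d, a ⊕ a ⊕ d, c ⊕ a ⊕ a), h(f(d, a), (a ⊗ d) ⊗ c, c ⊕ (a ⊕ c)), h(h(d, a, d), (c ⊗ d) ⊗ (d ⊗ a), h(a, c, a))) ⊕ f(f(c ⊕ d, d ⊗ a ⊗ c ⊗ c), (f(c, c) ⊕ a) ⊕ (a ⊕ a))
  Flatten:  h(h(a ⊗ a ⊗ c ⊗ d, a ⊕ a ⊕ d, a ⊕ a ⊕ c), h(f(d, a), a ⊗ c ⊗ d, a ⊕ c ⊕ c), h(h(d, a, d), a ⊗ c ⊗ d ⊗ d, h(a, c, a))) ⊕ f(f(c ⊕ d, a ⊗ c ⊗ c ⊗ d), a ⊕ a ⊕ a ⊕ f(c, c))
  Sort arguments:  f(f(c ⊕ d, a ⊗ c ⊗ c ⊗ d), a ⊕ a ⊕ a ⊕ f(c, c)) ⊕ h(h(a ⊗ a ⊗ c ⊗ d, a ⊕ a ⊕ d, a ⊕ a ⊕ c), h(f(d, a), a ⊗ c ⊗ d, a ⊕ c ⊕ c), h(h(d, a, d), a ⊗ c ⊗ d ⊗ d, h(a, c, a)))

Answer: yes — both canonical forms are f(f(c ⊕ d, a ⊗ c ⊗ c ⊗ d), a ⊕ a ⊕ a ⊕ f(c, c)) ⊕ h(h(a ⊗ a ⊗ c ⊗ d, a ⊕ a ⊕ d, a ⊕ a ⊕ c), h(f(d, a), a ⊗ c ⊗ d, a ⊕ c ⊕ c), h(h(d, a, d), a ⊗ c ⊗ d ⊗ d, h(a, c, a)))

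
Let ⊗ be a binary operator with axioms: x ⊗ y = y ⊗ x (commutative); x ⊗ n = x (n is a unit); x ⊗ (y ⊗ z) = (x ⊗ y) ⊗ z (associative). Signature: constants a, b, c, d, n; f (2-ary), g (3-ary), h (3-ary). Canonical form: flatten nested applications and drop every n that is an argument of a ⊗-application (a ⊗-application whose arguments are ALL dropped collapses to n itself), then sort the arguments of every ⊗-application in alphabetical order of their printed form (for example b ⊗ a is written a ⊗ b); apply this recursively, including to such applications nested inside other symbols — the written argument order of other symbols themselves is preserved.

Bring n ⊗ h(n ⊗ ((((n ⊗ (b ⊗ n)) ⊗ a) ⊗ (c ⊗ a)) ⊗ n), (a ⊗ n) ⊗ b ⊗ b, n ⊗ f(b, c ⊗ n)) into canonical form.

Simplify inside:  h(n ⊗ ((((n ⊗ (b ⊗ n)) ⊗ a) ⊗ (c ⊗ a)) ⊗ n), (a ⊗ n) ⊗ b ⊗ b, n ⊗ f(b, c ⊗ n))  →  h(a ⊗ a ⊗ b ⊗ c, a ⊗ b ⊗ b, f(b, c))
Units out:  drop n
Sort:  h(a ⊗ a ⊗ b ⊗ c, a ⊗ b ⊗ b, f(b, c))

Answer: h(a ⊗ a ⊗ b ⊗ c, a ⊗ b ⊗ b, f(b, c))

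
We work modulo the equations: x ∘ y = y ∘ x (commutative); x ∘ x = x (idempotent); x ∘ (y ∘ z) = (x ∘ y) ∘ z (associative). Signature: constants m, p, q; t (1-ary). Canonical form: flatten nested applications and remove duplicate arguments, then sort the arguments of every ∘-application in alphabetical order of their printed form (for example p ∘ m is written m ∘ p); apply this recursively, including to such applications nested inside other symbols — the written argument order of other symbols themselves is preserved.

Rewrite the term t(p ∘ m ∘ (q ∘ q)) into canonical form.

Answer: t(m ∘ p ∘ q)

Derivation:
Focus inside:  p ∘ m ∘ (q ∘ q)
Un-nest:  p ∘ m ∘ q ∘ q
Idempotence:  drop duplicate q
Sort arguments:  m ∘ p ∘ q
Rebuild:  t(m ∘ p ∘ q)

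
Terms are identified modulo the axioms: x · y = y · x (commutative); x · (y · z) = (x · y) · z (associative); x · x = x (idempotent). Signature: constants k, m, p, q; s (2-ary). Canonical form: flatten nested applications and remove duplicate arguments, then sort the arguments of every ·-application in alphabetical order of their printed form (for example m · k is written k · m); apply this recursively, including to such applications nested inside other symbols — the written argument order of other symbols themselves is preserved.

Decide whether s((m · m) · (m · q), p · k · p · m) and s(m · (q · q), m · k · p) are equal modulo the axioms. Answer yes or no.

Left:  s((m · m) · (m · q), p · k · p · m)
  Work inside:  (m · m) · (m · q)
  Merge nested applications:  m · m · m · q
  Drop duplicates:  drop duplicate m, m
  Sort:  m · q
  Put back:  s(m · q, k · m · p)
Right:  s(m · (q · q), m · k · p)
  Focus inside:  m · (q · q)
  Flatten:  m · q · q
  Idempotence:  drop duplicate q
  Order the arguments:  m · q
  Put back:  s(m · q, k · m · p)

Answer: yes — both canonical forms are s(m · q, k · m · p)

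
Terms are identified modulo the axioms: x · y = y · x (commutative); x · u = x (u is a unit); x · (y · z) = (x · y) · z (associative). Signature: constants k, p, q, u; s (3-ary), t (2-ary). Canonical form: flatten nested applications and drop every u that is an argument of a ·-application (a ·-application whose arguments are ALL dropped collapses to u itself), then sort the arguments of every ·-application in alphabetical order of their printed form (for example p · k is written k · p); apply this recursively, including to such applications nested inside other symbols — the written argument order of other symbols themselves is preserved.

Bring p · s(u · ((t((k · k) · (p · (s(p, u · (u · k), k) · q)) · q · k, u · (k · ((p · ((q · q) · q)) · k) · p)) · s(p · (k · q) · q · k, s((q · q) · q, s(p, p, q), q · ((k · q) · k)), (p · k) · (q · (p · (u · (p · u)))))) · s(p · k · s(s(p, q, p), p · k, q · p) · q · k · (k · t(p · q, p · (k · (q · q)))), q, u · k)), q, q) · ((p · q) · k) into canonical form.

Answer: k · p · p · q · s(s(k · k · k · p · q · s(s(p, q, p), k · p, p · q) · t(p · q, k · p · q · q), q, k) · s(k · k · p · q · q, s(q · q · q, s(p, p, q), k · k · q · q), k · p · p · p · q) · t(k · k · k · p · q · q · s(p, k, k), k · k · p · p · q · q · q), q, q)

Derivation:
Merge nested applications:  p · s(u · ((t((k · k) · (p · (s(p, u · (u · k), k) · q)) · q · k, u · (k · ((p · ((q · q) · q)) · k) · p)) · s(p · (k · q) · q · k, s((q · q) · q, s(p, p, q), q · ((k · q) · k)), (p · k) · (q · (p · (u · (p · u)))))) · s(p · k · s(s(p, q, p), p · k, q · p) · q · k · (k · t(p · q, p · (k · (q · q)))), q, u · k)), q, q) · p · q · k
Canonicalize subterm:  s(u · ((t((k · k) · (p · (s(p, u · (u · k), k) · q)) · q · k, u · (k · ((p · ((q · q) · q)) · k) · p)) · s(p · (k · q) · q · k, s((q · q) · q, s(p, p, q), q · ((k · q) · k)), (p · k) · (q · (p · (u · (p · u)))))) · s(p · k · s(s(p, q, p), p · k, q · p) · q · k · (k · t(p · q, p · (k · (q · q)))), q, u · k)), q, q)  →  s(s(k · k · k · p · q · s(s(p, q, p), k · p, p · q) · t(p · q, k · p · q · q), q, k) · s(k · k · p · q · q, s(q · q · q, s(p, p, q), k · k · q · q), k · p · p · p · q) · t(k · k · k · p · q · q · s(p, k, k), k · k · p · p · q · q · q), q, q)
Sort:  k · p · p · q · s(s(k · k · k · p · q · s(s(p, q, p), k · p, p · q) · t(p · q, k · p · q · q), q, k) · s(k · k · p · q · q, s(q · q · q, s(p, p, q), k · k · q · q), k · p · p · p · q) · t(k · k · k · p · q · q · s(p, k, k), k · k · p · p · q · q · q), q, q)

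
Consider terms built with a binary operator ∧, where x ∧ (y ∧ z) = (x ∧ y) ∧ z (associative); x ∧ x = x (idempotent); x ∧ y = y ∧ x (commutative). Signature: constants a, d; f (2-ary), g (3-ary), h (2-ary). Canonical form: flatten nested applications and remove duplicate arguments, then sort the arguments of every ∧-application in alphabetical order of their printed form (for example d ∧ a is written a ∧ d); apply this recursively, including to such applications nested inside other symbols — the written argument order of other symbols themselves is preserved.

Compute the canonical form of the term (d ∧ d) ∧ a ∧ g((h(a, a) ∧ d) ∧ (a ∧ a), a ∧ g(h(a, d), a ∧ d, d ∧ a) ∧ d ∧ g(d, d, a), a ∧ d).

Answer: a ∧ d ∧ g(a ∧ d ∧ h(a, a), a ∧ d ∧ g(d, d, a) ∧ g(h(a, d), a ∧ d, a ∧ d), a ∧ d)

Derivation:
Flatten:  d ∧ d ∧ a ∧ g((h(a, a) ∧ d) ∧ (a ∧ a), a ∧ g(h(a, d), a ∧ d, d ∧ a) ∧ d ∧ g(d, d, a), a ∧ d)
Inside:  g((h(a, a) ∧ d) ∧ (a ∧ a), a ∧ g(h(a, d), a ∧ d, d ∧ a) ∧ d ∧ g(d, d, a), a ∧ d)  →  g(a ∧ d ∧ h(a, a), a ∧ d ∧ g(d, d, a) ∧ g(h(a, d), a ∧ d, a ∧ d), a ∧ d)
Drop duplicates:  drop duplicate d
Sort:  a ∧ d ∧ g(a ∧ d ∧ h(a, a), a ∧ d ∧ g(d, d, a) ∧ g(h(a, d), a ∧ d, a ∧ d), a ∧ d)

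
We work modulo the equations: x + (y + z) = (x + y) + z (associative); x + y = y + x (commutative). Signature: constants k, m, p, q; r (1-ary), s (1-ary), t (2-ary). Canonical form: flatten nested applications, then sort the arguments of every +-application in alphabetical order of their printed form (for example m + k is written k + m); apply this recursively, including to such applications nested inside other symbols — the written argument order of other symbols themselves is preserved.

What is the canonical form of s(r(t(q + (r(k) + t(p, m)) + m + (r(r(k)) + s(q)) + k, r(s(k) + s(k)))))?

Work inside:  q + (r(k) + t(p, m)) + m + (r(r(k)) + s(q)) + k
Un-nest:  q + r(k) + t(p, m) + m + r(r(k)) + s(q) + k
Order the arguments:  k + m + q + r(k) + r(r(k)) + s(q) + t(p, m)
Reassemble:  s(r(t(k + m + q + r(k) + r(r(k)) + s(q) + t(p, m), r(s(k) + s(k)))))

Answer: s(r(t(k + m + q + r(k) + r(r(k)) + s(q) + t(p, m), r(s(k) + s(k)))))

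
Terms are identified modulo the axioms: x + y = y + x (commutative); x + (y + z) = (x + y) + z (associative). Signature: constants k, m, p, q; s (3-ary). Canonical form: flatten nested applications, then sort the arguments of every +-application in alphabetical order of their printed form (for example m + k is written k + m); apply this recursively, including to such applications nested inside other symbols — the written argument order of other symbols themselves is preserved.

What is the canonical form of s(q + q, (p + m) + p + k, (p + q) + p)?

Work inside:  (p + m) + p + k
Flatten:  p + m + p + k
Sort:  k + m + p + p
Put back:  s(q + q, k + m + p + p, p + p + q)

Answer: s(q + q, k + m + p + p, p + p + q)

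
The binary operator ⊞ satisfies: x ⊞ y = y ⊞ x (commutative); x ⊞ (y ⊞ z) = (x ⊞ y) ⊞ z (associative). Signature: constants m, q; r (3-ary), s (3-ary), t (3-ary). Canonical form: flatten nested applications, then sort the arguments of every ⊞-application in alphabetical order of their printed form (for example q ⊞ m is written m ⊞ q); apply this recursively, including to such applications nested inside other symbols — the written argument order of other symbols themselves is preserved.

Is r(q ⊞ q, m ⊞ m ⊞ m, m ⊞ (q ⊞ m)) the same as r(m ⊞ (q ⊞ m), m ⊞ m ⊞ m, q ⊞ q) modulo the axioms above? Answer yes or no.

Answer: no — r(q ⊞ q, m ⊞ m ⊞ m, m ⊞ m ⊞ q) vs r(m ⊞ m ⊞ q, m ⊞ m ⊞ m, q ⊞ q)

Derivation:
Left:  r(q ⊞ q, m ⊞ m ⊞ m, m ⊞ (q ⊞ m))
  Descend into:  m ⊞ (q ⊞ m)
  Flatten:  m ⊞ q ⊞ m
  Sort:  m ⊞ m ⊞ q
  Reassemble:  r(q ⊞ q, m ⊞ m ⊞ m, m ⊞ m ⊞ q)
Right:  r(m ⊞ (q ⊞ m), m ⊞ m ⊞ m, q ⊞ q)
  Descend into:  m ⊞ (q ⊞ m)
  Flatten:  m ⊞ q ⊞ m
  Sort:  m ⊞ m ⊞ q
  Rebuild:  r(m ⊞ m ⊞ q, m ⊞ m ⊞ m, q ⊞ q)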